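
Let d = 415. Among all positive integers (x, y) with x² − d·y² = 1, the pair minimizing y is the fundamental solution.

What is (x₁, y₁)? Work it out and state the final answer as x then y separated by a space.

18412804 903849

d=415: √d = [20; 2,1,2,4,6,…,1,2,40] (ℓ=16, even), read p_15/q_15
i=0: a=20 ⇒ p=20, q=1
…
i=5: a=6 ⇒ p=4441, q=218
…
i=8: a=3 ⇒ p=33939, q=1666
i=9: a=1 ⇒ p=43534, q=2137
i=10: a=1 ⇒ p=77473, q=3803
…
i=14: a=1 ⇒ p=6841255, q=335824
i=15: a=2 ⇒ p=18412804, q=903849
→ (18412804, 903849).  Check: 18412804²=339031351142416, 415·903849²=339031351142415, difference 1.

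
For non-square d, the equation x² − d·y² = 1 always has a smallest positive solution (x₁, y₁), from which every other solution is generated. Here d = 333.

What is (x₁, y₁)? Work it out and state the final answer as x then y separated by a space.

√333 = [18; 4,36, …], period ℓ=2 (even) → k=1
a_0=18:  p_0=18·1+0=18,  q_0=18·0+1=1
a_1=4:  p_1=4·18+1=73,  q_1=4·1+0=4
fundamental: x₁=73, y₁=4  (since 5329 − 333·16 = 1)

73 4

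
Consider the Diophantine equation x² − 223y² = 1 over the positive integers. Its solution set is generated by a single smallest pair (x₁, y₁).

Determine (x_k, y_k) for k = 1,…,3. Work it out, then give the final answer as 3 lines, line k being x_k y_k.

√223 → a₀=14, period (1,13,1,28); ℓ=4 even so k=3
k=0  a_k=14  p_k/q_k = 14/1
k=1  a_k=1  p_k/q_k = 15/1
k=2  a_k=13  p_k/q_k = 209/14
k=3  a_k=1  p_k/q_k = 224/15
→ (224, 15).  Check: 224²=50176, 223·15²=50175, difference 1.
k=2:  x_2 = 224·224+223·15·15 = 100351,  y_2 = 224·15+15·224 = 6720
k=3:  x_3 = 224·100351+223·15·6720 = 44957024,  y_3 = 224·6720+15·100351 = 3010545

224 15
100351 6720
44957024 3010545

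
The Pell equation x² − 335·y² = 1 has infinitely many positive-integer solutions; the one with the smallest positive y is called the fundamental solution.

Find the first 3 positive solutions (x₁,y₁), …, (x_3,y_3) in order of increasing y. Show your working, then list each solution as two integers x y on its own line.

604 33
729631 39864
881393644 48155679

[18; 3,3,3,36] for √335; ℓ=4 ⇒ convergent index 3
k=0  a_k=18  p_k/q_k = 18/1
…
k=2  a_k=3  p_k/q_k = 183/10
k=3  a_k=3  p_k/q_k = 604/33
(x₁, y₁) = (604, 33);  604² − 335·33² = 1 ✓
k=2:  x_2 = 604·604+335·33·33 = 729631,  y_2 = 604·33+33·604 = 39864
k=3:  x_3 = 604·729631+335·33·39864 = 881393644,  y_3 = 604·39864+33·729631 = 48155679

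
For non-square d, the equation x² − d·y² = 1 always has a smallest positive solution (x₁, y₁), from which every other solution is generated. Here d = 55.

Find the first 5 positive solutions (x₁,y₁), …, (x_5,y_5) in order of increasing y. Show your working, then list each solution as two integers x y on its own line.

89 12
15841 2136
2819609 380196
501874561 67672752
89330852249 12045369660

d=55: √d = [7; 2,2,2,14] (ℓ=4, even), read p_3/q_3
k=0  a_k=7  p_k/q_k = 7/1
k=1  a_k=2  p_k/q_k = 15/2
k=2  a_k=2  p_k/q_k = 37/5
k=3  a_k=2  p_k/q_k = 89/12
(x₁, y₁) = (89, 12);  89² − 55·12² = 1 ✓
(x_2, y_2) = (89·89 + 55·12·12, 89·12 + 12·89) = (15841, 2136)
(x_3, y_3) = (89·15841 + 55·12·2136, 89·2136 + 12·15841) = (2819609, 380196)
(x_4, y_4) = (89·2819609 + 55·12·380196, 89·380196 + 12·2819609) = (501874561, 67672752)
(x_5, y_5) = (89·501874561 + 55·12·67672752, 89·67672752 + 12·501874561) = (89330852249, 12045369660)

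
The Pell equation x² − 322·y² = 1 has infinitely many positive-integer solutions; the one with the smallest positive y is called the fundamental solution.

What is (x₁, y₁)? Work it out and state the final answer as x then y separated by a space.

√322 → a₀=17, period (1,16,1,34); ℓ=4 even so k=3
step 0: (17, 1)  from 17·(1,0) + (0,1)
step 1: (18, 1)  from 1·(17,1) + (1,0)
step 2: (305, 17)  from 16·(18,1) + (17,1)
step 3: (323, 18)  from 1·(305,17) + (18,1)
fundamental: x₁=323, y₁=18  (since 104329 − 322·324 = 1)

323 18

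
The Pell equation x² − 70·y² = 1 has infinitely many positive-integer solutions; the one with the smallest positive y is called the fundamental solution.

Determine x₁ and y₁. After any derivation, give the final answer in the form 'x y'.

[8; 2,1,2,1,2,16] for √70; ℓ=6 ⇒ convergent index 5
a_0=8:  p_0=8·1+0=8,  q_0=8·0+1=1
a_1=2:  p_1=2·8+1=17,  q_1=2·1+0=2
a_2=1:  p_2=1·17+8=25,  q_2=1·2+1=3
a_3=2:  p_3=2·25+17=67,  q_3=2·3+2=8
a_4=1:  p_4=1·67+25=92,  q_4=1·8+3=11
a_5=2:  p_5=2·92+67=251,  q_5=2·11+8=30
(x₁, y₁) = (251, 30);  251² − 70·30² = 1 ✓

251 30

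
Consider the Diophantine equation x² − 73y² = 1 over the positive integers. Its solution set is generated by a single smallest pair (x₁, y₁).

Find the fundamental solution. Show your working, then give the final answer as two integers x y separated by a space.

√73 → a₀=8, period (1,1,5,5,1,1,16); ℓ=7 odd so k=13
i=0: a=8 ⇒ p=8, q=1
…
i=2: a=1 ⇒ p=17, q=2
i=3: a=5 ⇒ p=94, q=11
i=4: a=5 ⇒ p=487, q=57
…
i=6: a=1 ⇒ p=1068, q=125
i=7: a=16 ⇒ p=17669, q=2068
i=8: a=1 ⇒ p=18737, q=2193
i=9: a=1 ⇒ p=36406, q=4261
i=10: a=5 ⇒ p=200767, q=23498
i=11: a=5 ⇒ p=1040241, q=121751
i=12: a=1 ⇒ p=1241008, q=145249
i=13: a=1 ⇒ p=2281249, q=267000
fundamental: x₁=2281249, y₁=267000  (since 5204097000001 − 73·71289000000 = 1)

2281249 267000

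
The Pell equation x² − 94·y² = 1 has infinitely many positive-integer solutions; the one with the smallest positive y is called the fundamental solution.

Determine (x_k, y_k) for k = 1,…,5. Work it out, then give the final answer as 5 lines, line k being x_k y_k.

√94 → a₀=9, period (1,2,3,1,1,…,2,1,18); ℓ=16 even so k=15
k=0  a_k=9  p_k/q_k = 9/1
…
k=3  a_k=3  p_k/q_k = 97/10
k=4  a_k=1  p_k/q_k = 126/13
…
k=7  a_k=1  p_k/q_k = 1464/151
k=8  a_k=8  p_k/q_k = 12953/1336
…
k=12  a_k=1  p_k/q_k = 184493/19029
k=13  a_k=3  p_k/q_k = 652934/67345
k=14  a_k=2  p_k/q_k = 1490361/153719
k=15  a_k=1  p_k/q_k = 2143295/221064
fundamental: x₁=2143295, y₁=221064  (since 4593713457025 − 94·48869292096 = 1)
(x_2, y_2) = (2143295·2143295 + 94·221064·221064, 2143295·221064 + 221064·2143295) = (9187426914049, 947610731760)
(x_3, y_3) = (2143295·9187426914049 + 94·221064·947610731760, 2143295·947610731760 + 221064·9187426914049) = (39382732335491159615, 4062018686654877336)
(x_4, y_4) = (2143295·39382732335491159615 + 94·221064·4062018686654877336, 2143295·4062018686654877336 + 221064·39382732335491159615) = (168817626601983862467148801, 17412208682026983028992480)
(x_5, y_5) = (2143295·168817626601983862467148801 + 94·221064·17412208682026983028992480, 2143295·17412208682026983028992480 + 221064·168817626601983862467148801) = (723651950015758622280719887718975, 74638999614285983163562219965864)

2143295 221064
9187426914049 947610731760
39382732335491159615 4062018686654877336
168817626601983862467148801 17412208682026983028992480
723651950015758622280719887718975 74638999614285983163562219965864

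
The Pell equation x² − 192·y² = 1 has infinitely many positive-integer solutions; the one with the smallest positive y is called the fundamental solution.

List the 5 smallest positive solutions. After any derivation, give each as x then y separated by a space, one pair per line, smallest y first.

97 7
18817 1358
3650401 263445
708158977 51106972
137379191137 9914489123

[13; 1,5,1,26] for √192; ℓ=4 ⇒ convergent index 3
k=0  a_k=13  p_k/q_k = 13/1
…
k=2  a_k=5  p_k/q_k = 83/6
k=3  a_k=1  p_k/q_k = 97/7
→ (97, 7).  Check: 97²=9409, 192·7²=9408, difference 1.
k=2:  x_2 = 97·97+192·7·7 = 18817,  y_2 = 97·7+7·97 = 1358
k=3:  x_3 = 97·18817+192·7·1358 = 3650401,  y_3 = 97·1358+7·18817 = 263445
k=4:  x_4 = 97·3650401+192·7·263445 = 708158977,  y_4 = 97·263445+7·3650401 = 51106972
k=5:  x_5 = 97·708158977+192·7·51106972 = 137379191137,  y_5 = 97·51106972+7·708158977 = 9914489123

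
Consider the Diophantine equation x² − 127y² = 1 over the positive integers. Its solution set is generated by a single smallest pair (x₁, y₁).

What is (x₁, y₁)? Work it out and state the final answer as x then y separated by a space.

√127 = [11; 3,1,2,2,7,11,7,2,2,1,3,22, …], period ℓ=12 (even) → k=11
i=0: a=11 ⇒ p=11, q=1
i=1: a=3 ⇒ p=34, q=3
i=2: a=1 ⇒ p=45, q=4
i=3: a=2 ⇒ p=124, q=11
i=4: a=2 ⇒ p=293, q=26
i=5: a=7 ⇒ p=2175, q=193
i=6: a=11 ⇒ p=24218, q=2149
i=7: a=7 ⇒ p=171701, q=15236
i=8: a=2 ⇒ p=367620, q=32621
i=9: a=2 ⇒ p=906941, q=80478
i=10: a=1 ⇒ p=1274561, q=113099
i=11: a=3 ⇒ p=4730624, q=419775
fundamental: x₁=4730624, y₁=419775  (since 22378803429376 − 127·176211050625 = 1)

4730624 419775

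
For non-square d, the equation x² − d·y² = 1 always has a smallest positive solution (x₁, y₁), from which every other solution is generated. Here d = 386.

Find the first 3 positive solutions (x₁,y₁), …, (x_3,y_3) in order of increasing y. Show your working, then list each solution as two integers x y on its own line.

111555 5678
24889036049 1266818580
5552992832780835 282639893378122

[19; 1,1,1,4,1,18,1,4,1,1,1,38] for √386; ℓ=12 ⇒ convergent index 11
k=0  a_k=19  p_k/q_k = 19/1
k=1  a_k=1  p_k/q_k = 20/1
k=2  a_k=1  p_k/q_k = 39/2
…
k=4  a_k=4  p_k/q_k = 275/14
k=5  a_k=1  p_k/q_k = 334/17
…
k=7  a_k=1  p_k/q_k = 6621/337
k=8  a_k=4  p_k/q_k = 32771/1668
…
k=10  a_k=1  p_k/q_k = 72163/3673
k=11  a_k=1  p_k/q_k = 111555/5678
→ (111555, 5678).  Check: 111555²=12444518025, 386·5678²=12444518024, difference 1.
(x_2, y_2) = (111555·111555 + 386·5678·5678, 111555·5678 + 5678·111555) = (24889036049, 1266818580)
(x_3, y_3) = (111555·24889036049 + 386·5678·1266818580, 111555·1266818580 + 5678·24889036049) = (5552992832780835, 282639893378122)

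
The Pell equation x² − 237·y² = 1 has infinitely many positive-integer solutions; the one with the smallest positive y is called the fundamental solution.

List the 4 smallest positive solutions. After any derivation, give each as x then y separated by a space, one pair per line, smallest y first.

228151 14820
104105757601 6762395640
47503665404623351 3085694655308460
21676017531356338550401 1408008642599798519280

[15; 2,1,1,7,10,7,1,1,2,30] for √237; ℓ=10 ⇒ convergent index 9
k=0  a_k=15  p_k/q_k = 15/1
k=1  a_k=2  p_k/q_k = 31/2
k=2  a_k=1  p_k/q_k = 46/3
k=3  a_k=1  p_k/q_k = 77/5
k=4  a_k=7  p_k/q_k = 585/38
k=5  a_k=10  p_k/q_k = 5927/385
k=6  a_k=7  p_k/q_k = 42074/2733
k=7  a_k=1  p_k/q_k = 48001/3118
k=8  a_k=1  p_k/q_k = 90075/5851
k=9  a_k=2  p_k/q_k = 228151/14820
→ (228151, 14820).  Check: 228151²=52052878801, 237·14820²=52052878800, difference 1.
n=2: (228151,14820)∘(228151,14820) = (228151·228151+237·14820·14820, 228151·14820+14820·228151) = (104105757601,6762395640)
n=3: (104105757601,6762395640)∘(228151,14820) = (228151·104105757601+237·14820·6762395640, 228151·6762395640+14820·104105757601) = (47503665404623351,3085694655308460)
n=4: (47503665404623351,3085694655308460)∘(228151,14820) = (228151·47503665404623351+237·14820·3085694655308460, 228151·3085694655308460+14820·47503665404623351) = (21676017531356338550401,1408008642599798519280)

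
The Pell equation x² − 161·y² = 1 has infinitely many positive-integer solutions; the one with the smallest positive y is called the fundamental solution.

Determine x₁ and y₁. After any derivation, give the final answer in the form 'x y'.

11775 928

[12; 1,2,4,1,2,1,4,2,1,24] for √161; ℓ=10 ⇒ convergent index 9
k=0  a_k=12  p_k/q_k = 12/1
k=1  a_k=1  p_k/q_k = 13/1
…
k=5  a_k=2  p_k/q_k = 571/45
…
k=7  a_k=4  p_k/q_k = 3667/289
k=8  a_k=2  p_k/q_k = 8108/639
k=9  a_k=1  p_k/q_k = 11775/928
(x₁, y₁) = (11775, 928);  11775² − 161·928² = 1 ✓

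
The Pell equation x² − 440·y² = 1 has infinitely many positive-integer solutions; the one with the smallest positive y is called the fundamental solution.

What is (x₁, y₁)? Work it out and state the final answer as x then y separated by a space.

[20; 1,40] for √440; ℓ=2 ⇒ convergent index 1
i=0: a=20 ⇒ p=20, q=1
i=1: a=1 ⇒ p=21, q=1
(x₁, y₁) = (21, 1);  21² − 440·1² = 1 ✓

21 1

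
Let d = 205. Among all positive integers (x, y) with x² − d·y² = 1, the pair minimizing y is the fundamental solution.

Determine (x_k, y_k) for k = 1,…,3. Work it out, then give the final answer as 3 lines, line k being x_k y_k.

d=205: √d = [14; 3,6,1,4,1,6,3,28] (ℓ=8, even), read p_7/q_7
k=0  a_k=14  p_k/q_k = 14/1
k=1  a_k=3  p_k/q_k = 43/3
k=2  a_k=6  p_k/q_k = 272/19
k=3  a_k=1  p_k/q_k = 315/22
…
k=5  a_k=1  p_k/q_k = 1847/129
k=6  a_k=6  p_k/q_k = 12614/881
k=7  a_k=3  p_k/q_k = 39689/2772
→ (39689, 2772).  Check: 39689²=1575216721, 205·2772²=1575216720, difference 1.
n=2: (39689,2772)∘(39689,2772) = (39689·39689+205·2772·2772, 39689·2772+2772·39689) = (3150433441,220035816)
n=3: (3150433441,220035816)∘(39689,2772) = (39689·3150433441+205·2772·220035816, 39689·220035816+2772·3150433441) = (250075105640009,17466002999676)

39689 2772
3150433441 220035816
250075105640009 17466002999676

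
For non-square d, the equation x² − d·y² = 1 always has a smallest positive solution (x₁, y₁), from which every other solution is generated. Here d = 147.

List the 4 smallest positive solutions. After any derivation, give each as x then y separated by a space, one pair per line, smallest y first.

[12; 8,24] for √147; ℓ=2 ⇒ convergent index 1
k=0  a_k=12  p_k/q_k = 12/1
k=1  a_k=8  p_k/q_k = 97/8
→ (97, 8).  Check: 97²=9409, 147·8²=9408, difference 1.
k=2:  x_2 = 97·97+147·8·8 = 18817,  y_2 = 97·8+8·97 = 1552
k=3:  x_3 = 97·18817+147·8·1552 = 3650401,  y_3 = 97·1552+8·18817 = 301080
k=4:  x_4 = 97·3650401+147·8·301080 = 708158977,  y_4 = 97·301080+8·3650401 = 58407968

97 8
18817 1552
3650401 301080
708158977 58407968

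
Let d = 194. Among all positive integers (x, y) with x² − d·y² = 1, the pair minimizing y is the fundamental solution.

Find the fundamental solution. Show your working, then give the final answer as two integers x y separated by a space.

d=194: √d = [13; 1,12,1,26] (ℓ=4, even), read p_3/q_3
step 0: (13, 1)  from 13·(1,0) + (0,1)
…
step 2: (181, 13)  from 12·(14,1) + (13,1)
step 3: (195, 14)  from 1·(181,13) + (14,1)
fundamental: x₁=195, y₁=14  (since 38025 − 194·196 = 1)

195 14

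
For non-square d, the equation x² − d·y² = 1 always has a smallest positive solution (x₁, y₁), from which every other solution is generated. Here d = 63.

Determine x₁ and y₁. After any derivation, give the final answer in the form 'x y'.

d=63: √d = [7; 1,14] (ℓ=2, even), read p_1/q_1
i=0: a=7 ⇒ p=7, q=1
i=1: a=1 ⇒ p=8, q=1
(x₁, y₁) = (8, 1);  8² − 63·1² = 1 ✓

8 1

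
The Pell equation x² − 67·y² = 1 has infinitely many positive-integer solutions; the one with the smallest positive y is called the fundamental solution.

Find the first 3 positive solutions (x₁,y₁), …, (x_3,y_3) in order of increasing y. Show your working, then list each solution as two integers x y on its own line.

48842 5967
4771081927 582880428
466058366908226 56938091722785

√67 → a₀=8, period (5,2,1,1,7,1,1,2,5,16); ℓ=10 even so k=9
step 0: (8, 1)  from 8·(1,0) + (0,1)
step 1: (41, 5)  from 5·(8,1) + (1,0)
step 2: (90, 11)  from 2·(41,5) + (8,1)
step 3: (131, 16)  from 1·(90,11) + (41,5)
step 4: (221, 27)  from 1·(131,16) + (90,11)
step 5: (1678, 205)  from 7·(221,27) + (131,16)
step 6: (1899, 232)  from 1·(1678,205) + (221,27)
step 7: (3577, 437)  from 1·(1899,232) + (1678,205)
step 8: (9053, 1106)  from 2·(3577,437) + (1899,232)
step 9: (48842, 5967)  from 5·(9053,1106) + (3577,437)
(x₁, y₁) = (48842, 5967);  48842² − 67·5967² = 1 ✓
(x_2, y_2) = (48842·48842 + 67·5967·5967, 48842·5967 + 5967·48842) = (4771081927, 582880428)
(x_3, y_3) = (48842·4771081927 + 67·5967·582880428, 48842·582880428 + 5967·4771081927) = (466058366908226, 56938091722785)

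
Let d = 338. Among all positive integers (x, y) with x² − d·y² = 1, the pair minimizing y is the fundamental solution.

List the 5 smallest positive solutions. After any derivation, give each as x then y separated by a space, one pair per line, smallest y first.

114243 6214
26102926097 1419812004
5964153172084899 324407165539730
1362725501650887306817 74122495624090936776
311363698964240484013304163 16935952534841634614661406

√338 = [18; 2,1,1,2,36, …], period ℓ=5 (odd) → k=9
a_0=18:  p_0=18·1+0=18,  q_0=18·0+1=1
…
a_5=36:  p_5=36·239+92=8696,  q_5=36·13+5=473
…
a_7=1:  p_7=1·17631+8696=26327,  q_7=1·959+473=1432
a_8=1:  p_8=1·26327+17631=43958,  q_8=1·1432+959=2391
a_9=2:  p_9=2·43958+26327=114243,  q_9=2·2391+1432=6214
→ (114243, 6214).  Check: 114243²=13051463049, 338·6214²=13051463048, difference 1.
n=2: (114243,6214)∘(114243,6214) = (114243·114243+338·6214·6214, 114243·6214+6214·114243) = (26102926097,1419812004)
n=3: (26102926097,1419812004)∘(114243,6214) = (114243·26102926097+338·6214·1419812004, 114243·1419812004+6214·26102926097) = (5964153172084899,324407165539730)
n=4: (5964153172084899,324407165539730)∘(114243,6214) = (114243·5964153172084899+338·6214·324407165539730, 114243·324407165539730+6214·5964153172084899) = (1362725501650887306817,74122495624090936776)
n=5: (1362725501650887306817,74122495624090936776)∘(114243,6214) = (114243·1362725501650887306817+338·6214·74122495624090936776, 114243·74122495624090936776+6214·1362725501650887306817) = (311363698964240484013304163,16935952534841634614661406)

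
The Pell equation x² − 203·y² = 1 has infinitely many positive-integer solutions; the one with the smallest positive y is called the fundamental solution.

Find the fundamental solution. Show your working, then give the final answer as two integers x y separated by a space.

57 4

d=203: √d = [14; 4,28] (ℓ=2, even), read p_1/q_1
k=0  a_k=14  p_k/q_k = 14/1
k=1  a_k=4  p_k/q_k = 57/4
(x₁, y₁) = (57, 4);  57² − 203·4² = 1 ✓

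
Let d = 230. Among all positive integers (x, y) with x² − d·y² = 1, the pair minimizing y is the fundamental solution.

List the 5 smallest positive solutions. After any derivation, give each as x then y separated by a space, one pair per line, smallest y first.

91 6
16561 1092
3014011 198738
548533441 36169224
99830072251 6582600030

√230 = [15; 6,30, …], period ℓ=2 (even) → k=1
k=0  a_k=15  p_k/q_k = 15/1
k=1  a_k=6  p_k/q_k = 91/6
fundamental: x₁=91, y₁=6  (since 8281 − 230·36 = 1)
(91+6√230)^2 = 16561 + 1092√230
(91+6√230)^3 = 3014011 + 198738√230
(91+6√230)^4 = 548533441 + 36169224√230
(91+6√230)^5 = 99830072251 + 6582600030√230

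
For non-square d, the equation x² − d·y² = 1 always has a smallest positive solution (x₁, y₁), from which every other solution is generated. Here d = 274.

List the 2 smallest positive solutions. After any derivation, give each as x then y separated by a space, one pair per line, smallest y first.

3959299 239190
31352097142801 1894049455620

√274 → a₀=16, period (1,1,4,4,1,1,32); ℓ=7 odd so k=13
a_0=16:  p_0=16·1+0=16,  q_0=16·0+1=1
…
a_3=4:  p_3=4·33+17=149,  q_3=4·2+1=9
…
a_9=1:  p_9=1·47209+45802=93011,  q_9=1·2852+2767=5619
a_10=4:  p_10=4·93011+47209=419253,  q_10=4·5619+2852=25328
…
a_12=1:  p_12=1·1770023+419253=2189276,  q_12=1·106931+25328=132259
a_13=1:  p_13=1·2189276+1770023=3959299,  q_13=1·132259+106931=239190
fundamental: x₁=3959299, y₁=239190  (since 15676048571401 − 274·57211856100 = 1)
n=2: (3959299,239190)∘(3959299,239190) = (3959299·3959299+274·239190·239190, 3959299·239190+239190·3959299) = (31352097142801,1894049455620)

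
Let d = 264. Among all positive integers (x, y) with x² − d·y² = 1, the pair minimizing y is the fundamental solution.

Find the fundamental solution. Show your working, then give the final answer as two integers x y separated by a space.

65 4

d=264: √d = [16; 4,32] (ℓ=2, even), read p_1/q_1
k=0  a_k=16  p_k/q_k = 16/1
k=1  a_k=4  p_k/q_k = 65/4
(x₁, y₁) = (65, 4);  65² − 264·4² = 1 ✓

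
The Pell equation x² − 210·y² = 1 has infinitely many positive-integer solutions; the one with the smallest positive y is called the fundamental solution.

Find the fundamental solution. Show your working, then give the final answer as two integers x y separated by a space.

√210 → a₀=14, period (2,28); ℓ=2 even so k=1
step 0: (14, 1)  from 14·(1,0) + (0,1)
step 1: (29, 2)  from 2·(14,1) + (1,0)
fundamental: x₁=29, y₁=2  (since 841 − 210·4 = 1)

29 2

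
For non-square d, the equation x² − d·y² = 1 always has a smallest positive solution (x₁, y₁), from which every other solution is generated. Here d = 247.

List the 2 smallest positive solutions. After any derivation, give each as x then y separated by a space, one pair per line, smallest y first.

85292 5427
14549450527 925759368

√247 → a₀=15, period (1,2,1,1,9,1,9,1,1,2,1,30); ℓ=12 even so k=11
i=0: a=15 ⇒ p=15, q=1
…
i=2: a=2 ⇒ p=47, q=3
i=3: a=1 ⇒ p=63, q=4
i=4: a=1 ⇒ p=110, q=7
i=5: a=9 ⇒ p=1053, q=67
i=6: a=1 ⇒ p=1163, q=74
i=7: a=9 ⇒ p=11520, q=733
i=8: a=1 ⇒ p=12683, q=807
…
i=10: a=2 ⇒ p=61089, q=3887
i=11: a=1 ⇒ p=85292, q=5427
fundamental: x₁=85292, y₁=5427  (since 7274725264 − 247·29452329 = 1)
k=2:  x_2 = 85292·85292+247·5427·5427 = 14549450527,  y_2 = 85292·5427+5427·85292 = 925759368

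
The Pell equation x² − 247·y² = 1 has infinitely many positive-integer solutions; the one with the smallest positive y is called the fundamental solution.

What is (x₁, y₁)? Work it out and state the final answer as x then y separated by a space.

85292 5427

√247 = [15; 1,2,1,1,9,1,9,1,1,2,1,30, …], period ℓ=12 (even) → k=11
a_0=15:  p_0=15·1+0=15,  q_0=15·0+1=1
…
a_2=2:  p_2=2·16+15=47,  q_2=2·1+1=3
a_3=1:  p_3=1·47+16=63,  q_3=1·3+1=4
…
a_6=1:  p_6=1·1053+110=1163,  q_6=1·67+7=74
…
a_8=1:  p_8=1·11520+1163=12683,  q_8=1·733+74=807
a_9=1:  p_9=1·12683+11520=24203,  q_9=1·807+733=1540
a_10=2:  p_10=2·24203+12683=61089,  q_10=2·1540+807=3887
a_11=1:  p_11=1·61089+24203=85292,  q_11=1·3887+1540=5427
→ (85292, 5427).  Check: 85292²=7274725264, 247·5427²=7274725263, difference 1.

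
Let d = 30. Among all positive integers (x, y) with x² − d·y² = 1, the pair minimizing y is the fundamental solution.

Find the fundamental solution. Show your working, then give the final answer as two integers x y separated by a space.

d=30: √d = [5; 2,10] (ℓ=2, even), read p_1/q_1
i=0: a=5 ⇒ p=5, q=1
i=1: a=2 ⇒ p=11, q=2
fundamental: x₁=11, y₁=2  (since 121 − 30·4 = 1)

11 2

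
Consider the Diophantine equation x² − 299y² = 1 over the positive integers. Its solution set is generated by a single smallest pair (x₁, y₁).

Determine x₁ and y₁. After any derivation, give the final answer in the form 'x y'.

[17; 3,2,3,34] for √299; ℓ=4 ⇒ convergent index 3
step 0: (17, 1)  from 17·(1,0) + (0,1)
step 1: (52, 3)  from 3·(17,1) + (1,0)
step 2: (121, 7)  from 2·(52,3) + (17,1)
step 3: (415, 24)  from 3·(121,7) + (52,3)
→ (415, 24).  Check: 415²=172225, 299·24²=172224, difference 1.

415 24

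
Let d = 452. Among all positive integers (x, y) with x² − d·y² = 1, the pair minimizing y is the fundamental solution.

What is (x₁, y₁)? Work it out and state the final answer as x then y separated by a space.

√452 = [21; 3,1,5,3,10,3,5,1,3,42, …], period ℓ=10 (even) → k=9
k=0  a_k=21  p_k/q_k = 21/1
k=1  a_k=3  p_k/q_k = 64/3
k=2  a_k=1  p_k/q_k = 85/4
…
k=4  a_k=3  p_k/q_k = 1552/73
k=5  a_k=10  p_k/q_k = 16009/753
…
k=8  a_k=1  p_k/q_k = 313483/14745
k=9  a_k=3  p_k/q_k = 1204353/56648
→ (1204353, 56648).  Check: 1204353²=1450466148609, 452·56648²=1450466148608, difference 1.

1204353 56648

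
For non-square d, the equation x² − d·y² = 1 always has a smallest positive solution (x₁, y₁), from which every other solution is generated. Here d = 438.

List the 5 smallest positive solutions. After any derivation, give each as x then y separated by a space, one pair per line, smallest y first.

[20; 1,12,1,40] for √438; ℓ=4 ⇒ convergent index 3
i=0: a=20 ⇒ p=20, q=1
…
i=2: a=12 ⇒ p=272, q=13
i=3: a=1 ⇒ p=293, q=14
fundamental: x₁=293, y₁=14  (since 85849 − 438·196 = 1)
(293+14√438)^2 = 171697 + 8204√438
(293+14√438)^3 = 100614149 + 4807530√438
(293+14√438)^4 = 58959719617 + 2817204376√438
(293+14√438)^5 = 34550295081413 + 1650876956806√438

293 14
171697 8204
100614149 4807530
58959719617 2817204376
34550295081413 1650876956806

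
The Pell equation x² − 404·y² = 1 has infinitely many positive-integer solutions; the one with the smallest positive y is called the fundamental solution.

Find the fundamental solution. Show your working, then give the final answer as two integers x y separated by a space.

[20; 10,40] for √404; ℓ=2 ⇒ convergent index 1
step 0: (20, 1)  from 20·(1,0) + (0,1)
step 1: (201, 10)  from 10·(20,1) + (1,0)
→ (201, 10).  Check: 201²=40401, 404·10²=40400, difference 1.

201 10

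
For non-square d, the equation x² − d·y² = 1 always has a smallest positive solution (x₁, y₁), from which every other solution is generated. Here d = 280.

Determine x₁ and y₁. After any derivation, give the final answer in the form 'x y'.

251 15

√280 → a₀=16, period (1,2,1,2,1,32); ℓ=6 even so k=5
step 0: (16, 1)  from 16·(1,0) + (0,1)
…
step 4: (184, 11)  from 2·(67,4) + (50,3)
step 5: (251, 15)  from 1·(184,11) + (67,4)
fundamental: x₁=251, y₁=15  (since 63001 − 280·225 = 1)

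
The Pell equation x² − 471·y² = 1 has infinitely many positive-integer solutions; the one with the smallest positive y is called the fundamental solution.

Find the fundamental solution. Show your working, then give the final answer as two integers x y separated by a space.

√471 = [21; 1,2,2,1,3,…,2,1,42, …], period ℓ=14 (even) → k=13
step 0: (21, 1)  from 21·(1,0) + (0,1)
…
step 2: (65, 3)  from 2·(22,1) + (21,1)
step 3: (152, 7)  from 2·(65,3) + (22,1)
step 4: (217, 10)  from 1·(152,7) + (65,3)
step 5: (803, 37)  from 3·(217,10) + (152,7)
…
step 7: (48809, 2249)  from 14·(3429,158) + (803,37)
step 8: (198665, 9154)  from 4·(48809,2249) + (3429,158)
…
step 10: (843469, 38865)  from 1·(644804,29711) + (198665,9154)
…
step 12: (5506953, 253747)  from 2·(2331742,107441) + (843469,38865)
step 13: (7838695, 361188)  from 1·(5506953,253747) + (2331742,107441)
(x₁, y₁) = (7838695, 361188);  7838695² − 471·361188² = 1 ✓

7838695 361188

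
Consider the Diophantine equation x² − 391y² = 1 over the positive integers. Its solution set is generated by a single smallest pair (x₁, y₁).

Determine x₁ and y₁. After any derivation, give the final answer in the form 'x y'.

7338680 371133

√391 = [19; 1,3,2,2,1,…,3,1,38, …], period ℓ=16 (even) → k=15
a_0=19:  p_0=19·1+0=19,  q_0=19·0+1=1
…
a_6=1:  p_6=1·613+435=1048,  q_6=1·31+22=53
a_7=2:  p_7=2·1048+613=2709,  q_7=2·53+31=137
…
a_10=1:  p_10=1·107747+52519=160266,  q_10=1·5449+2656=8105
…
a_12=2:  p_12=2·268013+160266=696292,  q_12=2·13554+8105=35213
a_13=2:  p_13=2·696292+268013=1660597,  q_13=2·35213+13554=83980
a_14=3:  p_14=3·1660597+696292=5678083,  q_14=3·83980+35213=287153
a_15=1:  p_15=1·5678083+1660597=7338680,  q_15=1·287153+83980=371133
→ (7338680, 371133).  Check: 7338680²=53856224142400, 391·371133²=53856224142399, difference 1.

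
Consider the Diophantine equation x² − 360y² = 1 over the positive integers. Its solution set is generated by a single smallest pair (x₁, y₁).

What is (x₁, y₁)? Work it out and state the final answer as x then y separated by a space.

19 1

[18; 1,36] for √360; ℓ=2 ⇒ convergent index 1
i=0: a=18 ⇒ p=18, q=1
i=1: a=1 ⇒ p=19, q=1
fundamental: x₁=19, y₁=1  (since 361 − 360·1 = 1)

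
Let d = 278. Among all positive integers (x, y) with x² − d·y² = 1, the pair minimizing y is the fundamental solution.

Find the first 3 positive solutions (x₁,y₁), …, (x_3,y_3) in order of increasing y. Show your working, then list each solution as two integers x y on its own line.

2501 150
12510001 750300
62575022501 3753000450

√278 → a₀=16, period (1,2,16,2,1,32); ℓ=6 even so k=5
k=0  a_k=16  p_k/q_k = 16/1
k=1  a_k=1  p_k/q_k = 17/1
k=2  a_k=2  p_k/q_k = 50/3
k=3  a_k=16  p_k/q_k = 817/49
k=4  a_k=2  p_k/q_k = 1684/101
k=5  a_k=1  p_k/q_k = 2501/150
fundamental: x₁=2501, y₁=150  (since 6255001 − 278·22500 = 1)
n=2: (2501,150)∘(2501,150) = (2501·2501+278·150·150, 2501·150+150·2501) = (12510001,750300)
n=3: (12510001,750300)∘(2501,150) = (2501·12510001+278·150·750300, 2501·750300+150·12510001) = (62575022501,3753000450)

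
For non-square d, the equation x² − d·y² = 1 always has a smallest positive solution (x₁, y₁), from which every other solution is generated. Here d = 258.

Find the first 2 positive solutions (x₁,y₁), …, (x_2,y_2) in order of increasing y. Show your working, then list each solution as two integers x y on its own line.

√258 → a₀=16, period (16,32); ℓ=2 even so k=1
i=0: a=16 ⇒ p=16, q=1
i=1: a=16 ⇒ p=257, q=16
→ (257, 16).  Check: 257²=66049, 258·16²=66048, difference 1.
(257+16√258)^2 = 132097 + 8224√258

257 16
132097 8224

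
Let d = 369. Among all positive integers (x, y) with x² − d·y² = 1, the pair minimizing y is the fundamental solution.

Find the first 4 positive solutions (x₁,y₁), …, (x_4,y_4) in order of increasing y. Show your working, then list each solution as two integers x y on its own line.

8396801 437120
141012534067201 7340819306240
2368108374136006451201 123278797782910239360
39769069528107045198367948801 2070295065004669620717268480

d=369: √d = [19; 4,1,3,2,7,4,7,2,3,1,4,38] (ℓ=12, even), read p_11/q_11
k=0  a_k=19  p_k/q_k = 19/1
…
k=2  a_k=1  p_k/q_k = 96/5
k=3  a_k=3  p_k/q_k = 365/19
k=4  a_k=2  p_k/q_k = 826/43
…
k=7  a_k=7  p_k/q_k = 184045/9581
k=8  a_k=2  p_k/q_k = 393504/20485
k=9  a_k=3  p_k/q_k = 1364557/71036
k=10  a_k=1  p_k/q_k = 1758061/91521
k=11  a_k=4  p_k/q_k = 8396801/437120
(x₁, y₁) = (8396801, 437120);  8396801² − 369·437120² = 1 ✓
n=2: (8396801,437120)∘(8396801,437120) = (8396801·8396801+369·437120·437120, 8396801·437120+437120·8396801) = (141012534067201,7340819306240)
n=3: (141012534067201,7340819306240)∘(8396801,437120) = (8396801·141012534067201+369·437120·7340819306240, 8396801·7340819306240+437120·141012534067201) = (2368108374136006451201,123278797782910239360)
n=4: (2368108374136006451201,123278797782910239360)∘(8396801,437120) = (8396801·2368108374136006451201+369·437120·123278797782910239360, 8396801·123278797782910239360+437120·2368108374136006451201) = (39769069528107045198367948801,2070295065004669620717268480)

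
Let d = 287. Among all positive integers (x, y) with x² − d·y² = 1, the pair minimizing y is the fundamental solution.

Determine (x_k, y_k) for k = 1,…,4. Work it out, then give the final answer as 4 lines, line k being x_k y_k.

288 17
165887 9792
95550624 5640175
55036993537 3248731008

√287 = [16; 1,15,1,32, …], period ℓ=4 (even) → k=3
step 0: (16, 1)  from 16·(1,0) + (0,1)
…
step 2: (271, 16)  from 15·(17,1) + (16,1)
step 3: (288, 17)  from 1·(271,16) + (17,1)
fundamental: x₁=288, y₁=17  (since 82944 − 287·289 = 1)
k=2:  x_2 = 288·288+287·17·17 = 165887,  y_2 = 288·17+17·288 = 9792
k=3:  x_3 = 288·165887+287·17·9792 = 95550624,  y_3 = 288·9792+17·165887 = 5640175
k=4:  x_4 = 288·95550624+287·17·5640175 = 55036993537,  y_4 = 288·5640175+17·95550624 = 3248731008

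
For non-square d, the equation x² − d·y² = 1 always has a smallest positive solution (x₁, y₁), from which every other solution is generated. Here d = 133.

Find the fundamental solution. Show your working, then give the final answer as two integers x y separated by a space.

2588599 224460

√133 → a₀=11, period (1,1,7,5,1,…,1,1,22); ℓ=16 even so k=15
step 0: (11, 1)  from 11·(1,0) + (0,1)
…
step 5: (1061, 92)  from 1·(888,77) + (173,15)
…
step 7: (3010, 261)  from 1·(1949,169) + (1061,92)
step 8: (7969, 691)  from 2·(3010,261) + (1949,169)
step 9: (10979, 952)  from 1·(7969,691) + (3010,261)
step 10: (18948, 1643)  from 1·(10979,952) + (7969,691)
step 11: (29927, 2595)  from 1·(18948,1643) + (10979,952)
…
step 13: (1210008, 104921)  from 7·(168583,14618) + (29927,2595)
step 14: (1378591, 119539)  from 1·(1210008,104921) + (168583,14618)
step 15: (2588599, 224460)  from 1·(1378591,119539) + (1210008,104921)
(x₁, y₁) = (2588599, 224460);  2588599² − 133·224460² = 1 ✓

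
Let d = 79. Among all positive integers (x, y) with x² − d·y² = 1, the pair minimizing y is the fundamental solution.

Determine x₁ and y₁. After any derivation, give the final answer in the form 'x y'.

d=79: √d = [8; 1,7,1,16] (ℓ=4, even), read p_3/q_3
i=0: a=8 ⇒ p=8, q=1
…
i=2: a=7 ⇒ p=71, q=8
i=3: a=1 ⇒ p=80, q=9
(x₁, y₁) = (80, 9);  80² − 79·9² = 1 ✓

80 9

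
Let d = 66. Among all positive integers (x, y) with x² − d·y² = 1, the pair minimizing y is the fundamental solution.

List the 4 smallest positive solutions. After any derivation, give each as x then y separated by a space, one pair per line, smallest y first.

√66 = [8; 8,16, …], period ℓ=2 (even) → k=1
a_0=8:  p_0=8·1+0=8,  q_0=8·0+1=1
a_1=8:  p_1=8·8+1=65,  q_1=8·1+0=8
fundamental: x₁=65, y₁=8  (since 4225 − 66·64 = 1)
(x_2, y_2) = (65·65 + 66·8·8, 65·8 + 8·65) = (8449, 1040)
(x_3, y_3) = (65·8449 + 66·8·1040, 65·1040 + 8·8449) = (1098305, 135192)
(x_4, y_4) = (65·1098305 + 66·8·135192, 65·135192 + 8·1098305) = (142771201, 17573920)

65 8
8449 1040
1098305 135192
142771201 17573920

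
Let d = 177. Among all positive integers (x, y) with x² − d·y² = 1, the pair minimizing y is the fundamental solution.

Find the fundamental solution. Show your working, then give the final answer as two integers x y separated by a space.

62423 4692

√177 → a₀=13, period (3,3,2,8,2,3,3,26); ℓ=8 even so k=7
k=0  a_k=13  p_k/q_k = 13/1
…
k=3  a_k=2  p_k/q_k = 306/23
k=4  a_k=8  p_k/q_k = 2581/194
k=5  a_k=2  p_k/q_k = 5468/411
k=6  a_k=3  p_k/q_k = 18985/1427
k=7  a_k=3  p_k/q_k = 62423/4692
fundamental: x₁=62423, y₁=4692  (since 3896630929 − 177·22014864 = 1)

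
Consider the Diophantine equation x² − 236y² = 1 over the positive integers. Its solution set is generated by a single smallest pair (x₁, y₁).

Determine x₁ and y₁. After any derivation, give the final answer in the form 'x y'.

√236 → a₀=15, period (2,1,3,5,1,6,1,5,3,1,2,30); ℓ=12 even so k=11
i=0: a=15 ⇒ p=15, q=1
i=1: a=2 ⇒ p=31, q=2
…
i=4: a=5 ⇒ p=891, q=58
i=5: a=1 ⇒ p=1060, q=69
…
i=7: a=1 ⇒ p=8311, q=541
…
i=9: a=3 ⇒ p=154729, q=10072
i=10: a=1 ⇒ p=203535, q=13249
i=11: a=2 ⇒ p=561799, q=36570
fundamental: x₁=561799, y₁=36570  (since 315618116401 − 236·1337364900 = 1)

561799 36570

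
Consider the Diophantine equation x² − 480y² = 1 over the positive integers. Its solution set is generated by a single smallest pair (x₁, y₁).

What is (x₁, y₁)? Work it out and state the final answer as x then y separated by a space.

241 11

[21; 1,9,1,42] for √480; ℓ=4 ⇒ convergent index 3
a_0=21:  p_0=21·1+0=21,  q_0=21·0+1=1
…
a_2=9:  p_2=9·22+21=219,  q_2=9·1+1=10
a_3=1:  p_3=1·219+22=241,  q_3=1·10+1=11
fundamental: x₁=241, y₁=11  (since 58081 − 480·121 = 1)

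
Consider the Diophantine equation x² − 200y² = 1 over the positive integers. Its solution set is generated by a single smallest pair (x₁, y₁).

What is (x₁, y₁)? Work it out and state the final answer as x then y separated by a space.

99 7

√200 = [14; 7,28, …], period ℓ=2 (even) → k=1
step 0: (14, 1)  from 14·(1,0) + (0,1)
step 1: (99, 7)  from 7·(14,1) + (1,0)
→ (99, 7).  Check: 99²=9801, 200·7²=9800, difference 1.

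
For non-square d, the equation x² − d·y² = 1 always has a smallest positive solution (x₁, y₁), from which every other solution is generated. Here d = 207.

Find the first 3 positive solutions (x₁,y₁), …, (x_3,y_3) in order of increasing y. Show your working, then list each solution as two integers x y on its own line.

1151 80
2649601 184160
6099380351 423936240

d=207: √d = [14; 2,1,1,2,1,1,2,28] (ℓ=8, even), read p_7/q_7
a_0=14:  p_0=14·1+0=14,  q_0=14·0+1=1
a_1=2:  p_1=2·14+1=29,  q_1=2·1+0=2
a_2=1:  p_2=1·29+14=43,  q_2=1·2+1=3
…
a_4=2:  p_4=2·72+43=187,  q_4=2·5+3=13
…
a_6=1:  p_6=1·259+187=446,  q_6=1·18+13=31
a_7=2:  p_7=2·446+259=1151,  q_7=2·31+18=80
fundamental: x₁=1151, y₁=80  (since 1324801 − 207·6400 = 1)
n=2: (1151,80)∘(1151,80) = (1151·1151+207·80·80, 1151·80+80·1151) = (2649601,184160)
n=3: (2649601,184160)∘(1151,80) = (1151·2649601+207·80·184160, 1151·184160+80·2649601) = (6099380351,423936240)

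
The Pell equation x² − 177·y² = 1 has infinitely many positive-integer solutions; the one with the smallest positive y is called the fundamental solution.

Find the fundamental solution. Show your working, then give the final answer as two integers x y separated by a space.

62423 4692

d=177: √d = [13; 3,3,2,8,2,3,3,26] (ℓ=8, even), read p_7/q_7
i=0: a=13 ⇒ p=13, q=1
i=1: a=3 ⇒ p=40, q=3
i=2: a=3 ⇒ p=133, q=10
i=3: a=2 ⇒ p=306, q=23
…
i=6: a=3 ⇒ p=18985, q=1427
i=7: a=3 ⇒ p=62423, q=4692
fundamental: x₁=62423, y₁=4692  (since 3896630929 − 177·22014864 = 1)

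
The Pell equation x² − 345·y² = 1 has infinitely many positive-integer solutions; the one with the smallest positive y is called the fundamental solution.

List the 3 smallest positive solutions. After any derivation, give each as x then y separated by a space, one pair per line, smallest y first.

[18; 1,1,2,1,6,1,2,1,1,36] for √345; ℓ=10 ⇒ convergent index 9
k=0  a_k=18  p_k/q_k = 18/1
…
k=3  a_k=2  p_k/q_k = 93/5
…
k=8  a_k=1  p_k/q_k = 3882/209
k=9  a_k=1  p_k/q_k = 6761/364
→ (6761, 364).  Check: 6761²=45711121, 345·364²=45711120, difference 1.
n=2: (6761,364)∘(6761,364) = (6761·6761+345·364·364, 6761·364+364·6761) = (91422241,4922008)
n=3: (91422241,4922008)∘(6761,364) = (6761·91422241+345·364·4922008, 6761·4922008+364·91422241) = (1236211536041,66555391812)

6761 364
91422241 4922008
1236211536041 66555391812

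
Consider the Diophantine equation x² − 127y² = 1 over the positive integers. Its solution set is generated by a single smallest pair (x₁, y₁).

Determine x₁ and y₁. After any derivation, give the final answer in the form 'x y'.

√127 → a₀=11, period (3,1,2,2,7,11,7,2,2,1,3,22); ℓ=12 even so k=11
i=0: a=11 ⇒ p=11, q=1
…
i=2: a=1 ⇒ p=45, q=4
i=3: a=2 ⇒ p=124, q=11
i=4: a=2 ⇒ p=293, q=26
…
i=10: a=1 ⇒ p=1274561, q=113099
i=11: a=3 ⇒ p=4730624, q=419775
fundamental: x₁=4730624, y₁=419775  (since 22378803429376 − 127·176211050625 = 1)

4730624 419775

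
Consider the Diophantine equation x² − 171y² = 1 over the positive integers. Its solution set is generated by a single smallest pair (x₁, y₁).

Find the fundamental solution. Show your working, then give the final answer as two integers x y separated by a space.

√171 → a₀=13, period (13,26); ℓ=2 even so k=1
k=0  a_k=13  p_k/q_k = 13/1
k=1  a_k=13  p_k/q_k = 170/13
→ (170, 13).  Check: 170²=28900, 171·13²=28899, difference 1.

170 13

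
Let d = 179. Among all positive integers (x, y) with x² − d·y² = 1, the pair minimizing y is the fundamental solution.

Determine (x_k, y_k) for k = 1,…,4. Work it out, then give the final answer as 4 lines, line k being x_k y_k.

4190210 313191
35115719688199 2624672120220
294284479589372473370 21995854729733779209
2466227538440333747559727201 184334500894152933286567560

√179 → a₀=13, period (2,1,1,1,3,…,1,2,26); ℓ=14 even so k=13
i=0: a=13 ⇒ p=13, q=1
i=1: a=2 ⇒ p=27, q=2
i=2: a=1 ⇒ p=40, q=3
i=3: a=1 ⇒ p=67, q=5
i=4: a=1 ⇒ p=107, q=8
i=5: a=3 ⇒ p=388, q=29
i=6: a=5 ⇒ p=2047, q=153
i=7: a=13 ⇒ p=26999, q=2018
i=8: a=5 ⇒ p=137042, q=10243
…
i=10: a=1 ⇒ p=575167, q=42990
i=11: a=1 ⇒ p=1013292, q=75737
i=12: a=1 ⇒ p=1588459, q=118727
i=13: a=2 ⇒ p=4190210, q=313191
→ (4190210, 313191).  Check: 4190210²=17557859844100, 179·313191²=17557859844099, difference 1.
(4190210+313191√179)^2 = 35115719688199 + 2624672120220√179
(4190210+313191√179)^3 = 294284479589372473370 + 21995854729733779209√179
(4190210+313191√179)^4 = 2466227538440333747559727201 + 184334500894152933286567560√179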